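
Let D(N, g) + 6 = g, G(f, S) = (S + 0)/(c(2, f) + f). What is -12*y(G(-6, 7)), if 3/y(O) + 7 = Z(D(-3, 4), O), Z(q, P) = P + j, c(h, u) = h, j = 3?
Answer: 144/23 ≈ 6.2609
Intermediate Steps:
G(f, S) = S/(2 + f) (G(f, S) = (S + 0)/(2 + f) = S/(2 + f))
D(N, g) = -6 + g
Z(q, P) = 3 + P (Z(q, P) = P + 3 = 3 + P)
y(O) = 3/(-4 + O) (y(O) = 3/(-7 + (3 + O)) = 3/(-4 + O))
-12*y(G(-6, 7)) = -36/(-4 + 7/(2 - 6)) = -36/(-4 + 7/(-4)) = -36/(-4 + 7*(-¼)) = -36/(-4 - 7/4) = -36/(-23/4) = -36*(-4)/23 = -12*(-12/23) = 144/23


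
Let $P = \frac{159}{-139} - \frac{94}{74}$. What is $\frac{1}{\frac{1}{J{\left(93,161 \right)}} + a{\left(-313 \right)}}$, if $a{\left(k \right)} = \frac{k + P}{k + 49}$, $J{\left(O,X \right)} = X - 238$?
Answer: $\frac{3168088}{3743931} \approx 0.84619$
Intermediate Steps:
$J{\left(O,X \right)} = -238 + X$
$P = - \frac{12416}{5143}$ ($P = 159 \left(- \frac{1}{139}\right) - \frac{47}{37} = - \frac{159}{139} - \frac{47}{37} = - \frac{12416}{5143} \approx -2.4142$)
$a{\left(k \right)} = \frac{- \frac{12416}{5143} + k}{49 + k}$ ($a{\left(k \right)} = \frac{k - \frac{12416}{5143}}{k + 49} = \frac{- \frac{12416}{5143} + k}{49 + k}$)
$\frac{1}{\frac{1}{J{\left(93,161 \right)}} + a{\left(-313 \right)}} = \frac{1}{\frac{1}{-238 + 161} + \frac{- \frac{12416}{5143} - 313}{49 - 313}} = \frac{1}{\frac{1}{-77} + \frac{1}{-264} \left(- \frac{1622175}{5143}\right)} = \frac{1}{- \frac{1}{77} - - \frac{540725}{452584}} = \frac{1}{- \frac{1}{77} + \frac{540725}{452584}} = \frac{1}{\frac{3743931}{3168088}} = \frac{3168088}{3743931}$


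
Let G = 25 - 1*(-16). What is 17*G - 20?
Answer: 677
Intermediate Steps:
G = 41 (G = 25 + 16 = 41)
17*G - 20 = 17*41 - 20 = 697 - 20 = 677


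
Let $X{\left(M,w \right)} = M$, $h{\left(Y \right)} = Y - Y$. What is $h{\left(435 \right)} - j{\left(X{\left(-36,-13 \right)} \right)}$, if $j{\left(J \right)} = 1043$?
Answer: $-1043$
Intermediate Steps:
$h{\left(Y \right)} = 0$
$h{\left(435 \right)} - j{\left(X{\left(-36,-13 \right)} \right)} = 0 - 1043 = -1043$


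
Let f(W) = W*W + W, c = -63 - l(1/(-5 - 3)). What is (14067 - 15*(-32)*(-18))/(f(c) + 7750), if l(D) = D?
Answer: 347328/744985 ≈ 0.46622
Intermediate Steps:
c = -503/8 (c = -63 - 1/(-5 - 3) = -63 - 1/(-8) = -63 - 1*(-⅛) = -63 + ⅛ = -503/8 ≈ -62.875)
f(W) = W + W² (f(W) = W² + W = W + W²)
(14067 - 15*(-32)*(-18))/(f(c) + 7750) = (14067 - 15*(-32)*(-18))/(-503*(1 - 503/8)/8 + 7750) = (14067 + 480*(-18))/(-503/8*(-495/8) + 7750) = (14067 - 8640)/(248985/64 + 7750) = 5427/(744985/64) = 5427*(64/744985) = 347328/744985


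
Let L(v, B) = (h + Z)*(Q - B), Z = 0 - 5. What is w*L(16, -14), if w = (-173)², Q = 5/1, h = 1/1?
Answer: -2274604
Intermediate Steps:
h = 1
Q = 5 (Q = 5*1 = 5)
w = 29929
Z = -5
L(v, B) = -20 + 4*B (L(v, B) = (1 - 5)*(5 - B) = -4*(5 - B) = -20 + 4*B)
w*L(16, -14) = 29929*(-20 + 4*(-14)) = 29929*(-20 - 56) = 29929*(-76) = -2274604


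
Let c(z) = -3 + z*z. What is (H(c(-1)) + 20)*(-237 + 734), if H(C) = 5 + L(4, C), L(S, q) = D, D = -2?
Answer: 11431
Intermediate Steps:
c(z) = -3 + z²
L(S, q) = -2
H(C) = 3 (H(C) = 5 - 2 = 3)
(H(c(-1)) + 20)*(-237 + 734) = (3 + 20)*(-237 + 734) = 23*497 = 11431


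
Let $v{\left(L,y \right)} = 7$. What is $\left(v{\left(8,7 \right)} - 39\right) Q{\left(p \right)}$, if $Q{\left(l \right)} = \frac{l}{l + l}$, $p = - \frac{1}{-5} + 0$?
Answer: $-16$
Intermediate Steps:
$p = \frac{1}{5}$ ($p = \left(-1\right) \left(- \frac{1}{5}\right) + 0 = \frac{1}{5} + 0 = \frac{1}{5} \approx 0.2$)
$Q{\left(l \right)} = \frac{1}{2}$ ($Q{\left(l \right)} = \frac{l}{2 l} = \frac{1}{2 l} l = \frac{1}{2}$)
$\left(v{\left(8,7 \right)} - 39\right) Q{\left(p \right)} = \left(7 - 39\right) \frac{1}{2} = \left(-32\right) \frac{1}{2} = -16$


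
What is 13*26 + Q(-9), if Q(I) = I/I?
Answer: 339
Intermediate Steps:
Q(I) = 1
13*26 + Q(-9) = 13*26 + 1 = 338 + 1 = 339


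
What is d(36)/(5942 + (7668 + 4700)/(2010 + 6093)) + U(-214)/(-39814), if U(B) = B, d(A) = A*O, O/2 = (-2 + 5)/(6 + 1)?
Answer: 35457161021/3355551371753 ≈ 0.010567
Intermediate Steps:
O = 6/7 (O = 2*((-2 + 5)/(6 + 1)) = 2*(3/7) = 6/7 ≈ 0.85714)
d(A) = 6*A/7 (d(A) = A*(6/7) = 6*A/7)
d(36)/(5942 + (7668 + 4700)/(2010 + 6093)) + U(-214)/(-39814) = ((6/7)*36)/(5942 + (7668 + 4700)/(2010 + 6093)) - 214/(-39814) = 216/(7*(5942 + 12368/8103)) - 214*(-1/39814) = 216/(7*(5942 + 12368*(1/8103))) + 107/19907 = 216/(7*(5942 + 12368/8103)) + 107/19907 = 216/(7*(48160394/8103)) + 107/19907 = (216/7)*(8103/48160394) + 107/19907 = 875124/168561379 + 107/19907 = 35457161021/3355551371753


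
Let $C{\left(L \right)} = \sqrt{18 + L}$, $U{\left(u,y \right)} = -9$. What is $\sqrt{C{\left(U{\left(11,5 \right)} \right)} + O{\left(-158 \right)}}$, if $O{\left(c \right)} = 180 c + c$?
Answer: $i \sqrt{28595} \approx 169.1 i$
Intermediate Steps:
$O{\left(c \right)} = 181 c$
$\sqrt{C{\left(U{\left(11,5 \right)} \right)} + O{\left(-158 \right)}} = \sqrt{\sqrt{18 - 9} + 181 \left(-158\right)} = \sqrt{\sqrt{9} - 28598} = \sqrt{3 - 28598} = \sqrt{-28595} = i \sqrt{28595}$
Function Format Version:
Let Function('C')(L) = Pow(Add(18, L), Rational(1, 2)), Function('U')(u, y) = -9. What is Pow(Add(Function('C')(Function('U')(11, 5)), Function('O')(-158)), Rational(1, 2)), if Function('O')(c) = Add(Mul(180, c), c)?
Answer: Mul(I, Pow(28595, Rational(1, 2))) ≈ Mul(169.10, I)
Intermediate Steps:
Function('O')(c) = Mul(181, c)
Pow(Add(Function('C')(Function('U')(11, 5)), Function('O')(-158)), Rational(1, 2)) = Pow(Add(Pow(Add(18, -9), Rational(1, 2)), Mul(181, -158)), Rational(1, 2)) = Pow(Add(Pow(9, Rational(1, 2)), -28598), Rational(1, 2)) = Pow(Add(3, -28598), Rational(1, 2)) = Pow(-28595, Rational(1, 2)) = Mul(I, Pow(28595, Rational(1, 2)))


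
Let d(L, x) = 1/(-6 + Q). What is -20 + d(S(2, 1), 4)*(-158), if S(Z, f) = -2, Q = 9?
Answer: -218/3 ≈ -72.667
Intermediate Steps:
d(L, x) = 1/3 (d(L, x) = 1/(-6 + 9) = 1/3)
-20 + d(S(2, 1), 4)*(-158) = -20 + (1/3)*(-158) = -20 - 158/3 = -218/3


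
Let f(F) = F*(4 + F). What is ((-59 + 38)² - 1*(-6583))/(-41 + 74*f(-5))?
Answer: 7024/329 ≈ 21.350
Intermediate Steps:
((-59 + 38)² - 1*(-6583))/(-41 + 74*f(-5)) = ((-59 + 38)² - 1*(-6583))/(-41 + 74*(-5*(4 - 5))) = ((-21)² + 6583)/(-41 + 74*(-5*(-1))) = (441 + 6583)/(-41 + 74*5) = 7024/(-41 + 370) = 7024/329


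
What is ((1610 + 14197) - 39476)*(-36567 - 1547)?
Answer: 902120266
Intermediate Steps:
((1610 + 14197) - 39476)*(-36567 - 1547) = (15807 - 39476)*(-38114) = -23669*(-38114) = 902120266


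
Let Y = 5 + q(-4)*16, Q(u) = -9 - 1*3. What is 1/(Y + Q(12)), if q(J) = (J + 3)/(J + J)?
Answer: -⅕ ≈ -0.20000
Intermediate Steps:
Q(u) = -12 (Q(u) = -9 - 3 = -12)
q(J) = (3 + J)/(2*J) (q(J) = (3 + J)/((2*J)) = (3 + J)*(1/(2*J)) = (3 + J)/(2*J))
Y = 7 (Y = 5 + ((½)*(3 - 4)/(-4))*16 = 5 + ((½)*(-¼)*(-1))*16 = 5 + (⅛)*16 = 5 + 2 = 7)
1/(Y + Q(12)) = 1/(7 - 12) = 1/(-5) = -⅕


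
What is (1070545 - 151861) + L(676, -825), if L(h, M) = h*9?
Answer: 924768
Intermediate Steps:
L(h, M) = 9*h
(1070545 - 151861) + L(676, -825) = (1070545 - 151861) + 9*676 = 918684 + 6084 = 924768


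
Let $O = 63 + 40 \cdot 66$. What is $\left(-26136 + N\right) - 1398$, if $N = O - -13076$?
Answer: $-11755$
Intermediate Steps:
$O = 2703$ ($O = 63 + 2640 = 2703$)
$N = 15779$ ($N = 2703 - -13076 = 2703 + 13076 = 15779$)
$\left(-26136 + N\right) - 1398 = \left(-26136 + 15779\right) - 1398 = -10357 - 1398 = -11755$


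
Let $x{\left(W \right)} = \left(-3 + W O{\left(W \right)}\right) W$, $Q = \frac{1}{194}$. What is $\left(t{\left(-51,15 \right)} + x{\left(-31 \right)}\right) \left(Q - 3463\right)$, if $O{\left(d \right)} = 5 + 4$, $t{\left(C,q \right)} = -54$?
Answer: $- \frac{2918390424}{97} \approx -3.0086 \cdot 10^{7}$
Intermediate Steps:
$O{\left(d \right)} = 9$
$Q = \frac{1}{194} \approx 0.0051546$
$x{\left(W \right)} = W \left(-3 + 9 W\right)$ ($x{\left(W \right)} = \left(-3 + W 9\right) W = \left(-3 + 9 W\right) W = W \left(-3 + 9 W\right)$)
$\left(t{\left(-51,15 \right)} + x{\left(-31 \right)}\right) \left(Q - 3463\right) = \left(-54 + 3 \left(-31\right) \left(-1 + 3 \left(-31\right)\right)\right) \left(\frac{1}{194} - 3463\right) = \left(-54 + 3 \left(-31\right) \left(-1 - 93\right)\right) \left(- \frac{671821}{194}\right) = \left(-54 + 3 \left(-31\right) \left(-94\right)\right) \left(- \frac{671821}{194}\right) = \left(-54 + 8742\right) \left(- \frac{671821}{194}\right) = 8688 \left(- \frac{671821}{194}\right) = - \frac{2918390424}{97}$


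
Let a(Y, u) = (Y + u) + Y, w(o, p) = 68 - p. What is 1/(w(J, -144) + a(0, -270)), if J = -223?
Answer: -1/58 ≈ -0.017241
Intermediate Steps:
a(Y, u) = u + 2*Y
1/(w(J, -144) + a(0, -270)) = 1/((68 - 1*(-144)) + (-270 + 2*0)) = 1/((68 + 144) + (-270 + 0)) = 1/(212 - 270) = 1/(-58) = -1/58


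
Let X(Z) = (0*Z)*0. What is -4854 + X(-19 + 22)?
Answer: -4854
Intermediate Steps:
X(Z) = 0 (X(Z) = 0*0 = 0)
-4854 + X(-19 + 22) = -4854 + 0 = -4854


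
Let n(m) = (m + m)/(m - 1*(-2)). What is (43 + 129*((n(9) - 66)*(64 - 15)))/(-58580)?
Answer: 894959/128876 ≈ 6.9443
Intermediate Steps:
n(m) = 2*m/(2 + m) (n(m) = (2*m)/(m + 2) = (2*m)/(2 + m) = 2*m/(2 + m))
(43 + 129*((n(9) - 66)*(64 - 15)))/(-58580) = (43 + 129*((2*9/(2 + 9) - 66)*(64 - 15)))/(-58580) = (43 + 129*((2*9/11 - 66)*49))*(-1/58580) = (43 + 129*((2*9*(1/11) - 66)*49))*(-1/58580) = (43 + 129*((18/11 - 66)*49))*(-1/58580) = (43 + 129*(-708/11*49))*(-1/58580) = (43 + 129*(-34692/11))*(-1/58580) = (43 - 4475268/11)*(-1/58580) = -4474795/11*(-1/58580) = 894959/128876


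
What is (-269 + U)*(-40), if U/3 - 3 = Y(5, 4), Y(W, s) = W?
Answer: 9800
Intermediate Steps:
U = 24 (U = 9 + 3*5 = 9 + 15 = 24)
(-269 + U)*(-40) = (-269 + 24)*(-40) = -245*(-40) = 9800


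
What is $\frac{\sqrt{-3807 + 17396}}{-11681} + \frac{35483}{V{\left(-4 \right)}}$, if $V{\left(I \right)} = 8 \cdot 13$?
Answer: $\frac{35483}{104} - \frac{\sqrt{13589}}{11681} \approx 341.17$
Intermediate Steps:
$V{\left(I \right)} = 104$
$\frac{\sqrt{-3807 + 17396}}{-11681} + \frac{35483}{V{\left(-4 \right)}} = \frac{\sqrt{-3807 + 17396}}{-11681} + \frac{35483}{104} = \sqrt{13589} \left(- \frac{1}{11681}\right) + 35483 \cdot \frac{1}{104} = - \frac{\sqrt{13589}}{11681} + \frac{35483}{104} = \frac{35483}{104} - \frac{\sqrt{13589}}{11681}$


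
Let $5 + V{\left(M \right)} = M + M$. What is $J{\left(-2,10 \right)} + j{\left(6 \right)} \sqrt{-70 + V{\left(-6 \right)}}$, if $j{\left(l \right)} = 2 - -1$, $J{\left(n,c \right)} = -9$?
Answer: $-9 + 3 i \sqrt{87} \approx -9.0 + 27.982 i$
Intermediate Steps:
$j{\left(l \right)} = 3$ ($j{\left(l \right)} = 2 + 1 = 3$)
$V{\left(M \right)} = -5 + 2 M$ ($V{\left(M \right)} = -5 + \left(M + M\right) = -5 + 2 M$)
$J{\left(-2,10 \right)} + j{\left(6 \right)} \sqrt{-70 + V{\left(-6 \right)}} = -9 + 3 \sqrt{-70 + \left(-5 + 2 \left(-6\right)\right)} = -9 + 3 \sqrt{-70 - 17} = -9 + 3 \sqrt{-87} = -9 + 3 i \sqrt{87}$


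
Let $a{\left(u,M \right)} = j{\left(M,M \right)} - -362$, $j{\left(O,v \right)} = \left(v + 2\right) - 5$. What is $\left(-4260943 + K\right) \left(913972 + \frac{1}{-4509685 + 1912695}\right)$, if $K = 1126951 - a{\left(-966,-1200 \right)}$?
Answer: $- \frac{7436772470023893129}{2596990} \approx -2.8636 \cdot 10^{12}$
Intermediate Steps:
$j{\left(O,v \right)} = -3 + v$ ($j{\left(O,v \right)} = \left(2 + v\right) - 5 = -3 + v$)
$a{\left(u,M \right)} = 359 + M$ ($a{\left(u,M \right)} = \left(-3 + M\right) - -362 = \left(-3 + M\right) + 362 = 359 + M$)
$K = 1127792$ ($K = 1126951 - \left(359 - 1200\right) = 1126951 - -841 = 1126951 + 841 = 1127792$)
$\left(-4260943 + K\right) \left(913972 + \frac{1}{-4509685 + 1912695}\right) = \left(-4260943 + 1127792\right) \left(913972 + \frac{1}{-4509685 + 1912695}\right) = - 3133151 \left(913972 + \frac{1}{-2596990}\right) = - 3133151 \left(913972 - \frac{1}{2596990}\right) = \left(-3133151\right) \frac{2373576144279}{2596990} = - \frac{7436772470023893129}{2596990}$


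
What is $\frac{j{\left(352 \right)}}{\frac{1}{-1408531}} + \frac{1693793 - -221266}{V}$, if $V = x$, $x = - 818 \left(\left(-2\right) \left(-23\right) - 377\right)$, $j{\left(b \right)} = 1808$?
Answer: $- \frac{689518832073325}{270758} \approx -2.5466 \cdot 10^{9}$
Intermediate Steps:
$x = 270758$ ($x = - 818 \left(46 - 377\right) = \left(-818\right) \left(-331\right) = 270758$)
$V = 270758$
$\frac{j{\left(352 \right)}}{\frac{1}{-1408531}} + \frac{1693793 - -221266}{V} = \frac{1808}{\frac{1}{-1408531}} + \frac{1693793 - -221266}{270758} = \frac{1808}{- \frac{1}{1408531}} + \left(1693793 + 221266\right) \frac{1}{270758} = 1808 \left(-1408531\right) + 1915059 \cdot \frac{1}{270758} = -2546624048 + \frac{1915059}{270758} = - \frac{689518832073325}{270758}$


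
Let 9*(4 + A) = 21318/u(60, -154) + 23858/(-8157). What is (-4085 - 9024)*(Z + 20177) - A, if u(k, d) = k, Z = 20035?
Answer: -386988659162761/734130 ≈ -5.2714e+8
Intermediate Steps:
A = 25806721/734130 (A = -4 + (21318/60 + 23858/(-8157))/9 = -4 + (21318*(1/60) + 23858*(-1/8157))/9 = -4 + (3553/10 - 23858/8157)/9 = -4 + (1/9)*(28743241/81570) = -4 + 28743241/734130 = 25806721/734130 ≈ 35.153)
(-4085 - 9024)*(Z + 20177) - A = (-4085 - 9024)*(20035 + 20177) - 1*25806721/734130 = -13109*40212 - 25806721/734130 = -527139108 - 25806721/734130 = -386988659162761/734130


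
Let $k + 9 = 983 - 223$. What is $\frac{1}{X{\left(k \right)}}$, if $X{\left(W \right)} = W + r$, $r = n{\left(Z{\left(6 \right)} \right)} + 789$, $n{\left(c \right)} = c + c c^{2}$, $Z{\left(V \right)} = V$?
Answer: $\frac{1}{1762} \approx 0.00056754$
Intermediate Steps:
$n{\left(c \right)} = c + c^{3}$
$r = 1011$ ($r = \left(6 + 6^{3}\right) + 789 = \left(6 + 216\right) + 789 = 222 + 789 = 1011$)
$k = 751$ ($k = -9 + \left(983 - 223\right) = -9 + 760 = 751$)
$X{\left(W \right)} = 1011 + W$ ($X{\left(W \right)} = W + 1011 = 1011 + W$)
$\frac{1}{X{\left(k \right)}} = \frac{1}{1011 + 751} = \frac{1}{1762}$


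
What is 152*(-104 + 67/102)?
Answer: -801116/51 ≈ -15708.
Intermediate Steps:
152*(-104 + 67/102) = 152*(-10541/102) = -801116/51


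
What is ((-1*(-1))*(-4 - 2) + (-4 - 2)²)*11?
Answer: 330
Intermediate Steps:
((-1*(-1))*(-4 - 2) + (-4 - 2)²)*11 = (1*(-6) + (-6)²)*11 = (-6 + 36)*11 = 30*11 = 330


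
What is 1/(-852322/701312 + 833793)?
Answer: 350656/292374092047 ≈ 1.1993e-6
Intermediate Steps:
1/(-852322/701312 + 833793) = 1/(-852322*1/701312 + 833793) = 1/(-426161/350656 + 833793) = 1/(292374092047/350656) = 350656/292374092047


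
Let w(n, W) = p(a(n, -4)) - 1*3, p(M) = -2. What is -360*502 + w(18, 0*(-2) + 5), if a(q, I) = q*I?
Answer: -180725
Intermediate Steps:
a(q, I) = I*q
w(n, W) = -5 (w(n, W) = -2 - 1*3 = -2 - 3 = -5)
-360*502 + w(18, 0*(-2) + 5) = -360*502 - 5 = -180720 - 5 = -180725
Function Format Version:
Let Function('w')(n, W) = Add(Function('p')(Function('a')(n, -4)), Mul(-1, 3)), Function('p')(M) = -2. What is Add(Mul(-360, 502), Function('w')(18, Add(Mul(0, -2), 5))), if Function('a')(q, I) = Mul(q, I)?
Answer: -180725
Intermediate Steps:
Function('a')(q, I) = Mul(I, q)
Function('w')(n, W) = -5 (Function('w')(n, W) = Add(-2, Mul(-1, 3)) = Add(-2, -3) = -5)
Add(Mul(-360, 502), Function('w')(18, Add(Mul(0, -2), 5))) = Add(Mul(-360, 502), -5) = Add(-180720, -5) = -180725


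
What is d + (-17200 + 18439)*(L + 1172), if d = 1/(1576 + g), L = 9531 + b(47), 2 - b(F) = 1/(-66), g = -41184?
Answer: 5778753788601/435688 ≈ 1.3264e+7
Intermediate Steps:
b(F) = 133/66 (b(F) = 2 - 1/(-66) = 2 - 1*(-1/66) = 2 + 1/66 = 133/66)
L = 629179/66 (L = 9531 + 133/66 = 629179/66 ≈ 9533.0)
d = -1/39608 (d = 1/(1576 - 41184) = 1/(-39608) = -1/39608 ≈ -2.5247e-5)
d + (-17200 + 18439)*(L + 1172) = -1/39608 + (-17200 + 18439)*(629179/66 + 1172) = -1/39608 + 1239*(706531/66) = -1/39608 + 291797303/22 = 5778753788601/435688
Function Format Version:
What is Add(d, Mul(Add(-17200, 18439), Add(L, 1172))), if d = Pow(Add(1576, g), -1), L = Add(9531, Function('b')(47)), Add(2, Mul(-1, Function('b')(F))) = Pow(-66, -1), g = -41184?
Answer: Rational(5778753788601, 435688) ≈ 1.3264e+7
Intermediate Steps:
Function('b')(F) = Rational(133, 66) (Function('b')(F) = Add(2, Mul(-1, Pow(-66, -1))) = Add(2, Mul(-1, Rational(-1, 66))) = Add(2, Rational(1, 66)) = Rational(133, 66))
L = Rational(629179, 66) (L = Add(9531, Rational(133, 66)) = Rational(629179, 66) ≈ 9533.0)
d = Rational(-1, 39608) (d = Pow(Add(1576, -41184), -1) = Pow(-39608, -1) = Rational(-1, 39608) ≈ -2.5247e-5)
Add(d, Mul(Add(-17200, 18439), Add(L, 1172))) = Add(Rational(-1, 39608), Mul(Add(-17200, 18439), Add(Rational(629179, 66), 1172))) = Add(Rational(-1, 39608), Mul(1239, Rational(706531, 66))) = Add(Rational(-1, 39608), Rational(291797303, 22)) = Rational(5778753788601, 435688)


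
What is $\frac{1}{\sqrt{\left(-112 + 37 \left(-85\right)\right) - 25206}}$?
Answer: $- \frac{i \sqrt{28463}}{28463} \approx - 0.0059273 i$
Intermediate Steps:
$\frac{1}{\sqrt{\left(-112 + 37 \left(-85\right)\right) - 25206}} = \frac{1}{\sqrt{\left(-112 - 3145\right) - 25206}} = \frac{1}{\sqrt{-3257 - 25206}} = \frac{1}{\sqrt{-28463}} = \frac{1}{i \sqrt{28463}} = - \frac{i \sqrt{28463}}{28463}$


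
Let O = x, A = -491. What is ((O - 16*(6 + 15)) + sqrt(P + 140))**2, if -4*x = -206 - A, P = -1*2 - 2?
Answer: 2655817/16 - 1629*sqrt(34) ≈ 1.5649e+5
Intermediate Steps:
P = -4 (P = -2 - 2 = -4)
x = -285/4 (x = -(-206 - 1*(-491))/4 = -(-206 + 491)/4 = -1/4*285 = -285/4 ≈ -71.250)
O = -285/4 ≈ -71.250
((O - 16*(6 + 15)) + sqrt(P + 140))**2 = ((-285/4 - 16*(6 + 15)) + sqrt(-4 + 140))**2 = ((-285/4 - 16*21) + sqrt(136))**2 = ((-285/4 - 336) + 2*sqrt(34))**2 = (-1629/4 + 2*sqrt(34))**2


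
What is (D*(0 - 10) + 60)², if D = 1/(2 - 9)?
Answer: 184900/49 ≈ 3773.5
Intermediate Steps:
D = -⅐ (D = 1/(-7) = -⅐ ≈ -0.14286)
(D*(0 - 10) + 60)² = (-(0 - 10)/7 + 60)² = (-⅐*(-10) + 60)² = (10/7 + 60)² = (430/7)² = 184900/49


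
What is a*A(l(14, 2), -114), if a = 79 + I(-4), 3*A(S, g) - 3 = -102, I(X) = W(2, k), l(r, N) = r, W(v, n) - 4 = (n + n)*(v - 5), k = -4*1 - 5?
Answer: -4521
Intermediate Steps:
k = -9 (k = -4 - 5 = -9)
W(v, n) = 4 + 2*n*(-5 + v) (W(v, n) = 4 + (n + n)*(v - 5) = 4 + (2*n)*(-5 + v) = 4 + 2*n*(-5 + v))
I(X) = 58 (I(X) = 4 - 10*(-9) + 2*(-9)*2 = 4 + 90 - 36 = 58)
A(S, g) = -33 (A(S, g) = 1 + (1/3)*(-102) = 1 - 34 = -33)
a = 137 (a = 79 + 58 = 137)
a*A(l(14, 2), -114) = 137*(-33) = -4521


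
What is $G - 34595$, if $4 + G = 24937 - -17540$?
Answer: $7878$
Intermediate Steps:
$G = 42473$ ($G = -4 + \left(24937 - -17540\right) = -4 + \left(24937 + 17540\right) = -4 + 42477 = 42473$)
$G - 34595 = 42473 - 34595 = 7878$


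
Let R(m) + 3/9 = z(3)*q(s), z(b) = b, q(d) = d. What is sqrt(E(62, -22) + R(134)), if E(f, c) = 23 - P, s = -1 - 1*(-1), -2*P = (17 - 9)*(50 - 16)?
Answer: 2*sqrt(357)/3 ≈ 12.596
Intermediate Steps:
P = -136 (P = -(17 - 9)*(50 - 16)/2 = -4*34 = -1/2*272 = -136)
s = 0 (s = -1 + 1 = 0)
E(f, c) = 159 (E(f, c) = 23 - 1*(-136) = 23 + 136 = 159)
R(m) = -1/3 (R(m) = -1/3 + 3*0 = -1/3 + 0 = -1/3)
sqrt(E(62, -22) + R(134)) = sqrt(159 - 1/3) = sqrt(476/3) = 2*sqrt(357)/3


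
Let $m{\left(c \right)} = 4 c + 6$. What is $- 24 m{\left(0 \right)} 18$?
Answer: $-2592$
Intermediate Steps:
$m{\left(c \right)} = 6 + 4 c$
$- 24 m{\left(0 \right)} 18 = - 24 \left(6 + 4 \cdot 0\right) 18 = - 24 \left(6 + 0\right) 18 = \left(-24\right) 6 \cdot 18 = \left(-144\right) 18 = -2592$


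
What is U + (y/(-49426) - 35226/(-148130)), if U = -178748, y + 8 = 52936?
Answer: -327176205718151/1830368345 ≈ -1.7875e+5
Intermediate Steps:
y = 52928 (y = -8 + 52936 = 52928)
U + (y/(-49426) - 35226/(-148130)) = -178748 + (52928/(-49426) - 35226/(-148130)) = -178748 + (52928*(-1/49426) - 35226*(-1/148130)) = -178748 + (-26464/24713 + 17613/74065) = -178748 - 1524786091/1830368345 = -327176205718151/1830368345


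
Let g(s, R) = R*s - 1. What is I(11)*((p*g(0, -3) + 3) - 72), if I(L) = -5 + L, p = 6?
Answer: -450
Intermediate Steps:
g(s, R) = -1 + R*s
I(11)*((p*g(0, -3) + 3) - 72) = (-5 + 11)*((6*(-1 - 3*0) + 3) - 72) = 6*((6*(-1 + 0) + 3) - 72) = 6*((6*(-1) + 3) - 72) = 6*((-6 + 3) - 72) = 6*(-3 - 72) = 6*(-75) = -450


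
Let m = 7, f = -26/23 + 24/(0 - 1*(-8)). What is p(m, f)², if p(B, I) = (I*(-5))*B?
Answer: 2265025/529 ≈ 4281.7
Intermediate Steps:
f = 43/23 (f = -26*1/23 + 24/(0 + 8) = -26/23 + 24/8 = -26/23 + 24*(⅛) = -26/23 + 3 = 43/23 ≈ 1.8696)
p(B, I) = -5*B*I (p(B, I) = (-5*I)*B = -5*B*I)
p(m, f)² = (-5*7*43/23)² = (-1505/23)² = 2265025/529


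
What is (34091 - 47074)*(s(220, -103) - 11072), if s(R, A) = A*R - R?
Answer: 440798816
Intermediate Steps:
s(R, A) = -R + A*R
(34091 - 47074)*(s(220, -103) - 11072) = (34091 - 47074)*(220*(-1 - 103) - 11072) = -12983*(220*(-104) - 11072) = -12983*(-22880 - 11072) = -12983*(-33952) = 440798816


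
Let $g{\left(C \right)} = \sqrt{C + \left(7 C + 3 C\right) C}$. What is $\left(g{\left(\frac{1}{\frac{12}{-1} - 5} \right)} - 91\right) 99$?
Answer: $-9009 + \frac{99 i \sqrt{7}}{17} \approx -9009.0 + 15.408 i$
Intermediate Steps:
$g{\left(C \right)} = \sqrt{C + 10 C^{2}}$ ($g{\left(C \right)} = \sqrt{C + 10 C C} = \sqrt{C + 10 C^{2}}$)
$\left(g{\left(\frac{1}{\frac{12}{-1} - 5} \right)} - 91\right) 99 = \left(\sqrt{\frac{1 + \frac{10}{\frac{12}{-1} - 5}}{\frac{12}{-1} - 5}} - 91\right) 99 = \left(\sqrt{\frac{1 + \frac{10}{12 \left(-1\right) - 5}}{12 \left(-1\right) - 5}} - 91\right) 99 = \left(\sqrt{\frac{1 + \frac{10}{-12 - 5}}{-12 - 5}} - 91\right) 99 = \left(\sqrt{\frac{1 + \frac{10}{-17}}{-17}} - 91\right) 99 = \left(\sqrt{- \frac{1 + 10 \left(- \frac{1}{17}\right)}{17}} - 91\right) 99 = \left(\sqrt{- \frac{1 - \frac{10}{17}}{17}} - 91\right) 99 = \left(\sqrt{\left(- \frac{1}{17}\right) \frac{7}{17}} - 91\right) 99 = \left(\sqrt{- \frac{7}{289}} - 91\right) 99 = \left(\frac{i \sqrt{7}}{17} - 91\right) 99 = \left(-91 + \frac{i \sqrt{7}}{17}\right) 99 = -9009 + \frac{99 i \sqrt{7}}{17}$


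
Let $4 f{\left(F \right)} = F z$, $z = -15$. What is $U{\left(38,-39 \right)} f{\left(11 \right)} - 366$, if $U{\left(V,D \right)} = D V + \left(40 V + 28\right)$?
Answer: $- \frac{6177}{2} \approx -3088.5$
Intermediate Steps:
$f{\left(F \right)} = - \frac{15 F}{4}$ ($f{\left(F \right)} = \frac{F \left(-15\right)}{4} = \frac{\left(-15\right) F}{4} = - \frac{15 F}{4}$)
$U{\left(V,D \right)} = 28 + 40 V + D V$ ($U{\left(V,D \right)} = D V + \left(28 + 40 V\right) = 28 + 40 V + D V$)
$U{\left(38,-39 \right)} f{\left(11 \right)} - 366 = \left(28 + 40 \cdot 38 - 1482\right) \left(\left(- \frac{15}{4}\right) 11\right) - 366 = \left(28 + 1520 - 1482\right) \left(- \frac{165}{4}\right) - 366 = 66 \left(- \frac{165}{4}\right) - 366 = - \frac{5445}{2} - 366 = - \frac{6177}{2}$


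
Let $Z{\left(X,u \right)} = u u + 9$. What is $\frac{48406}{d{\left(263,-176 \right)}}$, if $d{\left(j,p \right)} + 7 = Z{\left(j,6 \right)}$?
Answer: $\frac{24203}{19} \approx 1273.8$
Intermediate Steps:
$Z{\left(X,u \right)} = 9 + u^{2}$ ($Z{\left(X,u \right)} = u^{2} + 9 = 9 + u^{2}$)
$d{\left(j,p \right)} = 38$ ($d{\left(j,p \right)} = -7 + \left(9 + 6^{2}\right) = -7 + \left(9 + 36\right) = -7 + 45 = 38$)
$\frac{48406}{d{\left(263,-176 \right)}} = \frac{48406}{38} = 48406 \cdot \frac{1}{38} = \frac{24203}{19}$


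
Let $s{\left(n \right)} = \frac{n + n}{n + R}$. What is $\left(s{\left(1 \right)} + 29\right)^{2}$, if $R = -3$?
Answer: $784$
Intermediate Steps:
$s{\left(n \right)} = \frac{2 n}{-3 + n}$ ($s{\left(n \right)} = \frac{n + n}{n - 3} = \frac{2 n}{-3 + n}$)
$\left(s{\left(1 \right)} + 29\right)^{2} = \left(2 \cdot 1 \frac{1}{-3 + 1} + 29\right)^{2} = \left(2 \cdot 1 \frac{1}{-2} + 29\right)^{2} = \left(2 \cdot 1 \left(- \frac{1}{2}\right) + 29\right)^{2} = \left(-1 + 29\right)^{2} = 28^{2} = 784$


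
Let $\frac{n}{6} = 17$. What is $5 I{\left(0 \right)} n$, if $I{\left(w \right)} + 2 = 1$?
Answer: $-510$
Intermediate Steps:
$n = 102$ ($n = 6 \cdot 17 = 102$)
$I{\left(w \right)} = -1$ ($I{\left(w \right)} = -2 + 1 = -1$)
$5 I{\left(0 \right)} n = 5 \left(-1\right) 102 = \left(-5\right) 102 = -510$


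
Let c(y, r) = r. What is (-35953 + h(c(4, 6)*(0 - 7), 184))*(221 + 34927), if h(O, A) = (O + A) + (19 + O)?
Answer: -1259493432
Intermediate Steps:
h(O, A) = 19 + A + 2*O (h(O, A) = (A + O) + (19 + O) = 19 + A + 2*O)
(-35953 + h(c(4, 6)*(0 - 7), 184))*(221 + 34927) = (-35953 + (19 + 184 + 2*(6*(0 - 7))))*(221 + 34927) = (-35953 + (19 + 184 + 2*(6*(-7))))*35148 = (-35953 + (19 + 184 + 2*(-42)))*35148 = (-35953 + (19 + 184 - 84))*35148 = (-35953 + 119)*35148 = -35834*35148 = -1259493432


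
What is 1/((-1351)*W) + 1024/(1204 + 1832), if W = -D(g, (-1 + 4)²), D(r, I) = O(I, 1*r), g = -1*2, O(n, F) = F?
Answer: 690953/2050818 ≈ 0.33692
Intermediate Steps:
g = -2
D(r, I) = r (D(r, I) = 1*r = r)
W = 2 (W = -1*(-2) = 2)
1/((-1351)*W) + 1024/(1204 + 1832) = 1/(-1351*2) + 1024/(1204 + 1832) = -1/1351*½ + 1024/3036 = -1/2702 + 1024*(1/3036) = -1/2702 + 256/759 = 690953/2050818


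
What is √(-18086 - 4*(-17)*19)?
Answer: 3*I*√1866 ≈ 129.59*I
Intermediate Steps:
√(-18086 - 4*(-17)*19) = √(-18086 + 68*19) = √(-18086 + 1292) = √(-16794) = 3*I*√1866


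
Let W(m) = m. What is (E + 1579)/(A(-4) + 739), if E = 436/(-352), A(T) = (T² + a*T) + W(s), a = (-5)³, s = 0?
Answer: 138843/110440 ≈ 1.2572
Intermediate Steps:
a = -125
A(T) = T² - 125*T (A(T) = (T² - 125*T) + 0 = T² - 125*T)
E = -109/88 (E = 436*(-1/352) = -109/88 ≈ -1.2386)
(E + 1579)/(A(-4) + 739) = (-109/88 + 1579)/(-4*(-125 - 4) + 739) = 138843/(88*(-4*(-129) + 739)) = 138843/(88*(516 + 739)) = (138843/88)/1255 = (138843/88)*(1/1255) = 138843/110440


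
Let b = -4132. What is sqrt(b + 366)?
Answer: I*sqrt(3766) ≈ 61.368*I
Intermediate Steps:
sqrt(b + 366) = sqrt(-4132 + 366) = sqrt(-3766) = I*sqrt(3766)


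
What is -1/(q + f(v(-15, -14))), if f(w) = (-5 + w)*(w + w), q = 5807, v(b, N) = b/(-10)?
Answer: -2/11593 ≈ -0.00017252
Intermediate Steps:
v(b, N) = -b/10 (v(b, N) = b*(-1/10) = -b/10)
f(w) = 2*w*(-5 + w) (f(w) = (-5 + w)*(2*w) = 2*w*(-5 + w))
-1/(q + f(v(-15, -14))) = -1/(5807 + 2*(-1/10*(-15))*(-5 - 1/10*(-15))) = -1/(5807 + 2*(3/2)*(-5 + 3/2)) = -1/(5807 + 2*(3/2)*(-7/2)) = -1/(5807 - 21/2) = -1/11593/2 = -1*2/11593 = -2/11593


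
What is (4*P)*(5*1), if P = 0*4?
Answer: 0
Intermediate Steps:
P = 0
(4*P)*(5*1) = (4*0)*(5*1) = 0*5 = 0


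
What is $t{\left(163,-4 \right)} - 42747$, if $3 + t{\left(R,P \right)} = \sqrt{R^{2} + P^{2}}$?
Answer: $-42750 + \sqrt{26585} \approx -42587.0$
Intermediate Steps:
$t{\left(R,P \right)} = -3 + \sqrt{P^{2} + R^{2}}$ ($t{\left(R,P \right)} = -3 + \sqrt{R^{2} + P^{2}} = -3 + \sqrt{P^{2} + R^{2}}$)
$t{\left(163,-4 \right)} - 42747 = \left(-3 + \sqrt{\left(-4\right)^{2} + 163^{2}}\right) - 42747 = \left(-3 + \sqrt{16 + 26569}\right) - 42747 = \left(-3 + \sqrt{26585}\right) - 42747 = -42750 + \sqrt{26585}$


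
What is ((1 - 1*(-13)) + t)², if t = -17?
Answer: 9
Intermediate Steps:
((1 - 1*(-13)) + t)² = ((1 - 1*(-13)) - 17)² = ((1 + 13) - 17)² = (14 - 17)² = (-3)² = 9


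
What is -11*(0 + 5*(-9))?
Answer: 495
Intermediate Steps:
-11*(0 + 5*(-9)) = -11*(0 - 45) = -11*(-45) = 495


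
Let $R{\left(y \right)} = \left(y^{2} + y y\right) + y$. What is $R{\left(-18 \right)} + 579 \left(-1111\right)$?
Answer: $-642639$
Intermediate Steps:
$R{\left(y \right)} = y + 2 y^{2}$ ($R{\left(y \right)} = \left(y^{2} + y^{2}\right) + y = 2 y^{2} + y = y + 2 y^{2}$)
$R{\left(-18 \right)} + 579 \left(-1111\right) = - 18 \left(1 + 2 \left(-18\right)\right) + 579 \left(-1111\right) = - 18 \left(1 - 36\right) - 643269 = \left(-18\right) \left(-35\right) - 643269 = 630 - 643269 = -642639$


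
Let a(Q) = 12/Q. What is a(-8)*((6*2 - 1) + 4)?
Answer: -45/2 ≈ -22.500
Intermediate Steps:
a(-8)*((6*2 - 1) + 4) = (12/(-8))*((6*2 - 1) + 4) = (12*(-⅛))*((12 - 1) + 4) = -3*(11 + 4)/2 = -3/2*15 = -45/2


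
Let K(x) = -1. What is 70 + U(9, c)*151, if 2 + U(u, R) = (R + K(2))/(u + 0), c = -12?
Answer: -4051/9 ≈ -450.11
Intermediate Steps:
U(u, R) = -2 + (-1 + R)/u (U(u, R) = -2 + (R - 1)/(u + 0) = -2 + (-1 + R)/u)
70 + U(9, c)*151 = 70 + ((-1 - 12 - 2*9)/9)*151 = 70 + ((-1 - 12 - 18)/9)*151 = 70 + ((1/9)*(-31))*151 = 70 - 31/9*151 = 70 - 4681/9 = -4051/9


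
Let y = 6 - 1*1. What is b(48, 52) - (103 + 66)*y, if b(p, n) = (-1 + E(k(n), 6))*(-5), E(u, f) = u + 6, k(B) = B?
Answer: -1130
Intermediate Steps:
y = 5 (y = 6 - 1 = 5)
E(u, f) = 6 + u
b(p, n) = -25 - 5*n (b(p, n) = (-1 + (6 + n))*(-5) = (5 + n)*(-5) = -25 - 5*n)
b(48, 52) - (103 + 66)*y = (-25 - 5*52) - (103 + 66)*5 = (-25 - 260) - 169*5 = -285 - 1*845 = -285 - 845 = -1130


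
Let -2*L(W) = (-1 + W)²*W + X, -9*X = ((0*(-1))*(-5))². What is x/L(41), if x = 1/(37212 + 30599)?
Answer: -1/2224200800 ≈ -4.4960e-10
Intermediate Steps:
x = 1/67811 ≈ 1.4747e-5
X = 0 (X = -((0*(-1))*(-5))²/9 = -(0*(-5))²/9 = -⅑*0² = -⅑*0 = 0)
L(W) = -W*(-1 + W)²/2 (L(W) = -((-1 + W)²*W + 0)/2 = -(W*(-1 + W)² + 0)/2 = -W*(-1 + W)²/2)
x/L(41) = 1/(67811*((-½*41*(-1 + 41)²))) = 1/(67811*((-½*41*40²))) = 1/(67811*((-½*41*1600))) = (1/67811)/(-32800) = (1/67811)*(-1/32800) = -1/2224200800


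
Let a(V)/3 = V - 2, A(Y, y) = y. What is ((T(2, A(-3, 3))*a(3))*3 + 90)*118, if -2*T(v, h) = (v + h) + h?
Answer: 6372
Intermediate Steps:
a(V) = -6 + 3*V (a(V) = 3*(V - 2) = 3*(-2 + V) = -6 + 3*V)
T(v, h) = -h - v/2 (T(v, h) = -((v + h) + h)/2 = -((h + v) + h)/2 = -(v + 2*h)/2 = -h - v/2)
((T(2, A(-3, 3))*a(3))*3 + 90)*118 = (((-1*3 - ½*2)*(-6 + 3*3))*3 + 90)*118 = (((-3 - 1)*(-6 + 9))*3 + 90)*118 = (-4*3*3 + 90)*118 = (-12*3 + 90)*118 = (-36 + 90)*118 = 54*118 = 6372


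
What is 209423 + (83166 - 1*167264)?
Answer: 125325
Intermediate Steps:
209423 + (83166 - 1*167264) = 209423 + (83166 - 167264) = 209423 - 84098 = 125325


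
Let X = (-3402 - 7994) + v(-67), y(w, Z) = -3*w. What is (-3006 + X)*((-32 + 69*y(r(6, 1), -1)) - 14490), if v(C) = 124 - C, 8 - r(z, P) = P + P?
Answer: 224022204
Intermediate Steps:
r(z, P) = 8 - 2*P (r(z, P) = 8 - (P + P) = 8 - 2*P)
X = -11205 (X = (-3402 - 7994) + (124 - 1*(-67)) = -11396 + (124 + 67) = -11396 + 191 = -11205)
(-3006 + X)*((-32 + 69*y(r(6, 1), -1)) - 14490) = (-3006 - 11205)*((-32 + 69*(-3*(8 - 2*1))) - 14490) = -14211*((-32 + 69*(-3*(8 - 2))) - 14490) = -14211*((-32 + 69*(-3*6)) - 14490) = -14211*((-32 + 69*(-18)) - 14490) = -14211*((-32 - 1242) - 14490) = -14211*(-1274 - 14490) = -14211*(-15764) = 224022204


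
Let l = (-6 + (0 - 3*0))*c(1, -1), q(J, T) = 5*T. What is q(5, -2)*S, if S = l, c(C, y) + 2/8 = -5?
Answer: -315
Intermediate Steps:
c(C, y) = -21/4 (c(C, y) = -¼ - 5 = -21/4)
l = 63/2 (l = (-6 + (0 - 3*0))*(-21/4) = (-6 + (0 + 0))*(-21/4) = (-6 + 0)*(-21/4) = -6*(-21/4) = 63/2 ≈ 31.500)
S = 63/2 ≈ 31.500
q(5, -2)*S = (5*(-2))*(63/2) = -10*63/2 = -315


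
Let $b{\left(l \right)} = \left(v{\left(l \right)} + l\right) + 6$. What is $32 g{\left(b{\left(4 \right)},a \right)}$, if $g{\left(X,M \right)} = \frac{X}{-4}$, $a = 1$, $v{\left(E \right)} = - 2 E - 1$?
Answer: $-8$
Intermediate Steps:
$v{\left(E \right)} = -1 - 2 E$
$b{\left(l \right)} = 5 - l$ ($b{\left(l \right)} = \left(\left(-1 - 2 l\right) + l\right) + 6 = \left(-1 - l\right) + 6 = 5 - l$)
$g{\left(X,M \right)} = - \frac{X}{4}$ ($g{\left(X,M \right)} = X \left(- \frac{1}{4}\right) = - \frac{X}{4}$)
$32 g{\left(b{\left(4 \right)},a \right)} = 32 \left(- \frac{5 - 4}{4}\right) = 32 \left(\left(- \frac{1}{4}\right) 1\right) = 32 \left(- \frac{1}{4}\right) = -8$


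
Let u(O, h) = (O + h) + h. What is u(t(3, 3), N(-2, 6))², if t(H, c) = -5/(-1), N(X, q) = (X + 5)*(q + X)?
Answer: 841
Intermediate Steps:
N(X, q) = (5 + X)*(X + q)
t(H, c) = 5 (t(H, c) = -5*(-1) = 5)
u(O, h) = O + 2*h
u(t(3, 3), N(-2, 6))² = (5 + 2*((-2)² + 5*(-2) + 5*6 - 2*6))² = (5 + 2*(4 - 10 + 30 - 12))² = (5 + 2*12)² = (5 + 24)² = 29² = 841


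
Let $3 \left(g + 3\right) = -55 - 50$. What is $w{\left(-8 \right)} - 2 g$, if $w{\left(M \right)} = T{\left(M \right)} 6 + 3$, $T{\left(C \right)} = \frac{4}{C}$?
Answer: $76$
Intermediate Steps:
$g = -38$ ($g = -3 + \frac{-55 - 50}{3} = -3 + \frac{1}{3} \left(-105\right) = -3 - 35 = -38$)
$w{\left(M \right)} = 3 + \frac{24}{M}$ ($w{\left(M \right)} = \frac{4}{M} 6 + 3 = \frac{24}{M} + 3 = 3 + \frac{24}{M}$)
$w{\left(-8 \right)} - 2 g = \left(3 + \frac{24}{-8}\right) - -76 = \left(3 + 24 \left(- \frac{1}{8}\right)\right) + 76 = \left(3 - 3\right) + 76 = 0 + 76 = 76$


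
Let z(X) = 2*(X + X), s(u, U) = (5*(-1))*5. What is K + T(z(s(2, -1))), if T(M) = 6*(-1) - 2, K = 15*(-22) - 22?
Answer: -360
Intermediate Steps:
K = -352 (K = -330 - 22 = -352)
s(u, U) = -25 (s(u, U) = -5*5 = -25)
z(X) = 4*X (z(X) = 2*(2*X) = 4*X)
T(M) = -8 (T(M) = -6 - 2 = -8)
K + T(z(s(2, -1))) = -352 - 8 = -360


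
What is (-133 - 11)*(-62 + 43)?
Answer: 2736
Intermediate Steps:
(-133 - 11)*(-62 + 43) = -144*(-19) = 2736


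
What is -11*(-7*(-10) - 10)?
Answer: -660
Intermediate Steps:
-11*(-7*(-10) - 10) = -11*(70 - 10) = -11*60 = -660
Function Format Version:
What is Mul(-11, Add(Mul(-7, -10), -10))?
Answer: -660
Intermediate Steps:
Mul(-11, Add(Mul(-7, -10), -10)) = Mul(-11, Add(70, -10)) = Mul(-11, 60) = -660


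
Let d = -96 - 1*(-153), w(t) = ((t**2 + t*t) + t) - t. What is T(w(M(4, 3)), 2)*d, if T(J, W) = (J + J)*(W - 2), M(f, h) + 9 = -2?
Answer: 0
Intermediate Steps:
M(f, h) = -11 (M(f, h) = -9 - 2 = -11)
w(t) = 2*t**2 (w(t) = ((t**2 + t**2) + t) - t = (2*t**2 + t) - t = (t + 2*t**2) - t = 2*t**2)
T(J, W) = 2*J*(-2 + W) (T(J, W) = (2*J)*(-2 + W) = 2*J*(-2 + W))
d = 57 (d = -96 + 153 = 57)
T(w(M(4, 3)), 2)*d = (2*(2*(-11)**2)*(-2 + 2))*57 = (2*(2*121)*0)*57 = (2*242*0)*57 = 0*57 = 0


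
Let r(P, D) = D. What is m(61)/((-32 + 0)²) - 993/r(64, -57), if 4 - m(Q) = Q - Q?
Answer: 84755/4864 ≈ 17.425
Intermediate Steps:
m(Q) = 4 (m(Q) = 4 - (Q - Q) = 4 - 1*0 = 4 + 0 = 4)
m(61)/((-32 + 0)²) - 993/r(64, -57) = 4/((-32 + 0)²) - 993/(-57) = 4/((-32)²) - 993*(-1/57) = 4/1024 + 331/19 = 4*(1/1024) + 331/19 = 1/256 + 331/19 = 84755/4864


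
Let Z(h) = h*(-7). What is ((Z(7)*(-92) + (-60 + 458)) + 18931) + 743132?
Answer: 766969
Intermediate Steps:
Z(h) = -7*h
((Z(7)*(-92) + (-60 + 458)) + 18931) + 743132 = ((-7*7*(-92) + (-60 + 458)) + 18931) + 743132 = ((-49*(-92) + 398) + 18931) + 743132 = ((4508 + 398) + 18931) + 743132 = (4906 + 18931) + 743132 = 23837 + 743132 = 766969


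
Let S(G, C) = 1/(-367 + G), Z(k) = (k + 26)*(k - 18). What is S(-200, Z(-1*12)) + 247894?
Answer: 140555897/567 ≈ 2.4789e+5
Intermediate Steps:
Z(k) = (-18 + k)*(26 + k) (Z(k) = (26 + k)*(-18 + k) = (-18 + k)*(26 + k))
S(-200, Z(-1*12)) + 247894 = 1/(-367 - 200) + 247894 = 1/(-567) + 247894 = -1/567 + 247894 = 140555897/567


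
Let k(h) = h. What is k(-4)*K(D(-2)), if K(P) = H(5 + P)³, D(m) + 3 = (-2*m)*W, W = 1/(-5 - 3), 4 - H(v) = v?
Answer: -125/2 ≈ -62.500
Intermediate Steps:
H(v) = 4 - v
W = -⅛ (W = 1/(-8) = -⅛ ≈ -0.12500)
D(m) = -3 + m/4 (D(m) = -3 - 2*m*(-⅛) = -3 + m/4)
K(P) = (-1 - P)³ (K(P) = (4 - (5 + P))³ = (4 + (-5 - P))³ = (-1 - P)³)
k(-4)*K(D(-2)) = -(-4)*(1 + (-3 + (¼)*(-2)))³ = -(-4)*(1 + (-3 - ½))³ = -(-4)*(1 - 7/2)³ = -(-4)*(-5/2)³ = -(-4)*(-125)/8 = -4*125/8 = -125/2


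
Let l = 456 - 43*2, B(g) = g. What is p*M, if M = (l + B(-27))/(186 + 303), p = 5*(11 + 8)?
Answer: 32585/489 ≈ 66.636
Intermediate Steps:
p = 95 (p = 5*19 = 95)
l = 370 (l = 456 - 1*86 = 456 - 86 = 370)
M = 343/489 (M = (370 - 27)/(186 + 303) = 343/489 ≈ 0.70143)
p*M = 95*(343/489) = 32585/489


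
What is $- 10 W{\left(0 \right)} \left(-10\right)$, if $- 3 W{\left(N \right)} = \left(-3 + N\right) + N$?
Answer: $100$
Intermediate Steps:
$W{\left(N \right)} = 1 - \frac{2 N}{3}$ ($W{\left(N \right)} = - \frac{\left(-3 + N\right) + N}{3} = - \frac{-3 + 2 N}{3} = 1 - \frac{2 N}{3}$)
$- 10 W{\left(0 \right)} \left(-10\right) = - 10 \left(1 - 0\right) \left(-10\right) = - 10 \left(1 + 0\right) \left(-10\right) = \left(-10\right) 1 \left(-10\right) = \left(-10\right) \left(-10\right) = 100$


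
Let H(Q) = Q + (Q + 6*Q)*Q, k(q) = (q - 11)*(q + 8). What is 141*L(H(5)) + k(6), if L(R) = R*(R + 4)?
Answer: 4669850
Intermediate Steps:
k(q) = (-11 + q)*(8 + q)
H(Q) = Q + 7*Q² (H(Q) = Q + (7*Q)*Q = Q + 7*Q²)
L(R) = R*(4 + R)
141*L(H(5)) + k(6) = 141*((5*(1 + 7*5))*(4 + 5*(1 + 7*5))) + (-88 + 6² - 3*6) = 141*((5*(1 + 35))*(4 + 5*(1 + 35))) + (-88 + 36 - 18) = 141*((5*36)*(4 + 5*36)) - 70 = 141*(180*(4 + 180)) - 70 = 141*(180*184) - 70 = 141*33120 - 70 = 4669920 - 70 = 4669850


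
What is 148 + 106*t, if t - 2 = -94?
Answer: -9604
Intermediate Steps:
t = -92 (t = 2 - 94 = -92)
148 + 106*t = 148 + 106*(-92) = 148 - 9752 = -9604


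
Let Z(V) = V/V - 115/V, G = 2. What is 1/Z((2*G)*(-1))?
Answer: 4/119 ≈ 0.033613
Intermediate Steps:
Z(V) = 1 - 115/V
1/Z((2*G)*(-1)) = 1/((-115 + (2*2)*(-1))/(((2*2)*(-1)))) = 1/((-115 + 4*(-1))/((4*(-1)))) = 1/((-115 - 4)/(-4)) = 1/(-¼*(-119)) = 1/(119/4) = 4/119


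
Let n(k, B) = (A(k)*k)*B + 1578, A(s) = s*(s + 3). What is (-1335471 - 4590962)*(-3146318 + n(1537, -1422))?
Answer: 30659261890010569180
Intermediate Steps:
A(s) = s*(3 + s)
n(k, B) = 1578 + B*k**2*(3 + k) (n(k, B) = ((k*(3 + k))*k)*B + 1578 = (k**2*(3 + k))*B + 1578 = B*k**2*(3 + k) + 1578 = 1578 + B*k**2*(3 + k))
(-1335471 - 4590962)*(-3146318 + n(1537, -1422)) = (-1335471 - 4590962)*(-3146318 + (1578 - 1422*1537**2*(3 + 1537))) = -5926433*(-3146318 + (1578 - 1422*2362369*1540)) = -5926433*(-3146318 + (1578 - 5173304625720)) = -5926433*(-3146318 - 5173304624142) = -5926433*(-5173307770460) = 30659261890010569180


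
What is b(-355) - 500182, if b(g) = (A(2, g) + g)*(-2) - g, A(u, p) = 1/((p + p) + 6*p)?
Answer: -708746139/1420 ≈ -4.9912e+5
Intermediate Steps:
A(u, p) = 1/(8*p) (A(u, p) = 1/(2*p + 6*p) = 1/(8*p))
b(g) = -3*g - 1/(4*g) (b(g) = (1/(8*g) + g)*(-2) - g = (g + 1/(8*g))*(-2) - g = (-2*g - 1/(4*g)) - g = -3*g - 1/(4*g))
b(-355) - 500182 = (-3*(-355) - 1/4/(-355)) - 500182 = (1065 - 1/4*(-1/355)) - 500182 = (1065 + 1/1420) - 500182 = 1512301/1420 - 500182 = -708746139/1420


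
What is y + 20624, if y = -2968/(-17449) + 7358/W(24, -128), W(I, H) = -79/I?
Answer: 25348466568/1378471 ≈ 18389.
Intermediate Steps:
y = -3081119336/1378471 (y = -2968/(-17449) + 7358/((-79/24)) = -2968*(-1/17449) + 7358/((-79*1/24)) = 2968/17449 + 7358/(-79/24) = 2968/17449 + 7358*(-24/79) = 2968/17449 - 176592/79 = -3081119336/1378471 ≈ -2235.2)
y + 20624 = -3081119336/1378471 + 20624 = 25348466568/1378471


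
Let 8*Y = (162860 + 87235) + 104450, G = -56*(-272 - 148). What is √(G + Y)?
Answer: √1085410/4 ≈ 260.46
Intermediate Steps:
G = 23520 (G = -56*(-420) = 23520)
Y = 354545/8 (Y = ((162860 + 87235) + 104450)/8 = (250095 + 104450)/8 = (⅛)*354545 = 354545/8 ≈ 44318.)
√(G + Y) = √(23520 + 354545/8) = √(542705/8) = √1085410/4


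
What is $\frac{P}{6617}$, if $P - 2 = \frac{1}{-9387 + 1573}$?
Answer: $\frac{15627}{51705238} \approx 0.00030223$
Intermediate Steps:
$P = \frac{15627}{7814}$ ($P = 2 + \frac{1}{-9387 + 1573} = 2 + \frac{1}{-7814} = 2 - \frac{1}{7814} = \frac{15627}{7814} \approx 1.9999$)
$\frac{P}{6617} = \frac{15627}{7814 \cdot 6617} = \frac{15627}{7814} \cdot \frac{1}{6617} = \frac{15627}{51705238}$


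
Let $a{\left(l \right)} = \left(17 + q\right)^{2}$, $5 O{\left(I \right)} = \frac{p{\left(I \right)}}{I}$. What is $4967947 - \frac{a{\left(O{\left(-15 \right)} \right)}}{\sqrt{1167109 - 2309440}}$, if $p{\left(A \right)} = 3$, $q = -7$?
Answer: $4967947 + \frac{100 i \sqrt{1142331}}{1142331} \approx 4.9679 \cdot 10^{6} + 0.093563 i$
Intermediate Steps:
$O{\left(I \right)} = \frac{3}{5 I}$ ($O{\left(I \right)} = \frac{3 \frac{1}{I}}{5} = \frac{3}{5 I}$)
$a{\left(l \right)} = 100$ ($a{\left(l \right)} = \left(17 - 7\right)^{2} = 10^{2} = 100$)
$4967947 - \frac{a{\left(O{\left(-15 \right)} \right)}}{\sqrt{1167109 - 2309440}} = 4967947 - \frac{100}{\sqrt{1167109 - 2309440}} = 4967947 - \frac{100}{\sqrt{-1142331}} = 4967947 - \frac{100}{i \sqrt{1142331}} = 4967947 - 100 \left(- \frac{i \sqrt{1142331}}{1142331}\right) = 4967947 - - \frac{100 i \sqrt{1142331}}{1142331} = 4967947 + \frac{100 i \sqrt{1142331}}{1142331}$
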